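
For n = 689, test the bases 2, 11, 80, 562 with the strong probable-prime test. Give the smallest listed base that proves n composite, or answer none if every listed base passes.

2

n − 1 = 688 = 2^4 · 43, so s = 4 and d = 43.
Base 2: x_0 = 2^43 mod 689 = 50. x_0 is neither 1 nor 688, so continue squaring. x_1 = 50^2 mod 689 = 433. x_2 = 433^2 mod 689 = 81. x_3 = 81^2 mod 689 = 360. Reached i = s−1 = 3 without hitting −1: 2 is a Miller–Rabin witness and 689 is composite.
Base 11: x_0 = 11^43 mod 689 = 93. x_0 is neither 1 nor 688, so continue squaring. x_1 = 93^2 mod 689 = 381. x_2 = 381^2 mod 689 = 471. x_3 = 471^2 mod 689 = 672. Reached i = s−1 = 3 without hitting −1: 11 is a Miller–Rabin witness and 689 is composite.
Base 80: x_0 = 80^43 mod 689 = 141. x_0 is neither 1 nor 688, so continue squaring. x_1 = 141^2 mod 689 = 589. x_2 = 589^2 mod 689 = 354. x_3 = 354^2 mod 689 = 607. Reached i = s−1 = 3 without hitting −1: 80 is a Miller–Rabin witness and 689 is composite.
Base 562: x_0 = 562^43 mod 689 = 393. x_0 is neither 1 nor 688, so continue squaring. x_1 = 393^2 mod 689 = 113. x_2 = 113^2 mod 689 = 367. x_3 = 367^2 mod 689 = 334. Reached i = s−1 = 3 without hitting −1: 562 is a Miller–Rabin witness and 689 is composite.
The smallest witness among the given bases is 2.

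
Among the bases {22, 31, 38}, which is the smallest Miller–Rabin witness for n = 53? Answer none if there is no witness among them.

none

n − 1 = 52 = 2^2 · 13, so s = 2 and d = 13.
Base 22: x_0 = 22^13 mod 53 = 23. x_0 is neither 1 nor 52, so continue squaring. x_1 = 23^2 mod 53 = 52. x_1 ≡ −1, so 22 is not a witness.
Base 31: x_0 = 31^13 mod 53 = 30. x_0 is neither 1 nor 52, so continue squaring. x_1 = 30^2 mod 53 = 52. x_1 ≡ −1, so 31 is not a witness.
Base 38: x_0 = 38^13 mod 53 = 52. x_0 = 52 ≡ −1, so 38 is not a witness.
No listed base is a witness for 53.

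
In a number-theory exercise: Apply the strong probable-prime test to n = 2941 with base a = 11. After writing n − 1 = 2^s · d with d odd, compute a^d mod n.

1833

n − 1 = 2940 = 2^2 · 735, so s = 2 and d = 735.
Repeated squaring mod 2941: 11^1 ≡ 11, 11^2 ≡ 121, 11^4 ≡ 2877, 11^8 ≡ 1155, 11^16 ≡ 1752, 11^32 ≡ 2041, 11^64 ≡ 1225, 11^128 ≡ 715, 11^256 ≡ 2432, 11^512 ≡ 273.
735 = 512 + 128 + 64 + 16 + 8 + 4 + 2 + 1, so 11^735 ≡ 273·715·1225·1752·1155·2877·121·11 ≡ 1833 (mod 2941).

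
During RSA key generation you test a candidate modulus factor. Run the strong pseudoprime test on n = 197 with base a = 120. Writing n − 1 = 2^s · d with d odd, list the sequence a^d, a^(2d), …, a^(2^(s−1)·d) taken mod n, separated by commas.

n − 1 = 196 = 2^2 · 49, so s = 2 and d = 49.
x_0 = 120^49 mod 197 = 183.
x_1 = 183^2 mod 197 = 196.

183, 196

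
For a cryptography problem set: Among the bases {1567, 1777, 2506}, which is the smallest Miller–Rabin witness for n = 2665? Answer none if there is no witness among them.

1777

n − 1 = 2664 = 2^3 · 333, so s = 3 and d = 333.
Base 1567: x_0 = 1567^333 mod 2665 = 2387. x_0 is neither 1 nor 2664, so continue squaring. x_1 = 2387^2 mod 2665 = 2664. x_1 ≡ −1, so 1567 is not a witness.
Base 1777: x_0 = 1777^333 mod 2665 = 27. x_0 is neither 1 nor 2664, so continue squaring. x_1 = 27^2 mod 2665 = 729. x_2 = 729^2 mod 2665 = 1106. Reached i = s−1 = 2 without hitting −1: 1777 is a Miller–Rabin witness and 2665 is composite.
Base 2506: x_0 = 2506^333 mod 2665 = 1351. x_0 is neither 1 nor 2664, so continue squaring. x_1 = 1351^2 mod 2665 = 2341. x_2 = 2341^2 mod 2665 = 1041. Reached i = s−1 = 2 without hitting −1: 2506 is a Miller–Rabin witness and 2665 is composite.
The smallest witness among the given bases is 1777.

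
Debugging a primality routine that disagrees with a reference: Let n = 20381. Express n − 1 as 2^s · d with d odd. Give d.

Halving: 20380 → 10190 → 5095; 5095 is odd.
So 20380 = 2^2 · 5095.

5095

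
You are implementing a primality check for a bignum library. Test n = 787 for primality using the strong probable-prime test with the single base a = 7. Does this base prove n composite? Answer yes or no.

no

n − 1 = 786 = 2^1 · 393, so s = 1 and d = 393.
x_0 = 7^393 mod 787 = 1.
x_0 = 1, so 7 is not a witness.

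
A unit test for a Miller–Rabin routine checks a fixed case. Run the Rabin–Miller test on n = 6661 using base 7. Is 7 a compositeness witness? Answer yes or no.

no

n − 1 = 6660 = 2^2 · 1665, so s = 2 and d = 1665.
By repeated squaring, 7^1665 ≡ 1 (mod 6661).
x_0 = 7^1665 mod 6661 = 1.
x_0 = 1, so 7 is not a witness.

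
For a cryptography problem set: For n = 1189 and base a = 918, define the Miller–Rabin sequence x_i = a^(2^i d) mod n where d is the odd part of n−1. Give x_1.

428

n − 1 = 1188 = 2^2 · 297, so s = 2 and d = 297.
x_0 = 918^297 mod 1189 = 420.
x_1 = 420^2 mod 1189 = 428.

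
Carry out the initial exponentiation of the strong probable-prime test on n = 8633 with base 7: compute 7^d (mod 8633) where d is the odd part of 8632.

4154

n − 1 = 8632 = 2^3 · 1079, so s = 3 and d = 1079.
Repeated squaring mod 8633: 7^1 ≡ 7, 7^2 ≡ 49, 7^4 ≡ 2401, 7^8 ≡ 6590, 7^16 ≡ 4110, 7^32 ≡ 5952, 7^64 ≡ 5105, 7^128 ≡ 6631, 7^256 ≡ 2292, 7^512 ≡ 4400, 7^1024 ≡ 4814.
1079 = 1024 + 32 + 16 + 4 + 2 + 1, so 7^1079 ≡ 4814·5952·4110·2401·49·7 ≡ 4154 (mod 8633).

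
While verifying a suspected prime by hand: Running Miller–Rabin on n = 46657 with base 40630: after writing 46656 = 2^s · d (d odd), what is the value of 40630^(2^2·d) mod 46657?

n − 1 = 46656 = 2^6 · 729, so s = 6 and d = 729.
x_0 = 40630^729 mod 46657 = 369.
x_1 = 369^2 mod 46657 = 42847.
x_2 = 42847^2 mod 46657 = 5773.

5773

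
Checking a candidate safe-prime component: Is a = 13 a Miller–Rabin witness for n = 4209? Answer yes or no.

yes

n − 1 = 4208 = 2^4 · 263, so s = 4 and d = 263.
Repeated squaring mod 4209: 13^1 ≡ 13, 13^2 ≡ 169, 13^4 ≡ 3307, 13^8 ≡ 1267, 13^16 ≡ 1660, 13^32 ≡ 2914, 13^64 ≡ 1843, 13^128 ≡ 4195, 13^256 ≡ 196.
263 = 256 + 4 + 2 + 1, so 13^263 ≡ 196·3307·169·13 ≡ 2914 (mod 4209).
x_0 = 13^263 mod 4209 = 2914.
x_0 is neither 1 nor 4208, so continue squaring.
x_1 = 2914^2 mod 4209 = 1843.
x_2 = 1843^2 mod 4209 = 4195.
x_3 = 4195^2 mod 4209 = 196.
Reached i = s−1 = 3 without hitting −1: 13 is a Miller–Rabin witness and 4209 is composite.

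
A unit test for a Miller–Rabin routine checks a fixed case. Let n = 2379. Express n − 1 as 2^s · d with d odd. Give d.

Halving: 2378 → 1189; 1189 is odd.
So 2378 = 2^1 · 1189.

1189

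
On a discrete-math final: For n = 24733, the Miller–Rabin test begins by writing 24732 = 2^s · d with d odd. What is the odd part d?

Halving: 24732 → 12366 → 6183; 6183 is odd.
So 24732 = 2^2 · 6183.

6183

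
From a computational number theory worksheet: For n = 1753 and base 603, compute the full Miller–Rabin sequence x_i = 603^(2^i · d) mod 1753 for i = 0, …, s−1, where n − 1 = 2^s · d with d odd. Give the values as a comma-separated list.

n − 1 = 1752 = 2^3 · 219, so s = 3 and d = 219.
x_0 = 603^219 mod 1753 = 190.
x_1 = 190^2 mod 1753 = 1040.
x_2 = 1040^2 mod 1753 = 1752.

190, 1040, 1752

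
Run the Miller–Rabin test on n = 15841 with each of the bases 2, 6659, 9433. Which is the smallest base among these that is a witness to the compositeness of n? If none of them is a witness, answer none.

none

n − 1 = 15840 = 2^5 · 495, so s = 5 and d = 495.
Base 2: x_0 = 2^495 mod 15841 = 1. x_0 = 1, so 2 is not a witness.
Base 6659: x_0 = 6659^495 mod 15841 = 1. x_0 = 1, so 6659 is not a witness.
Base 9433: x_0 = 9433^495 mod 15841 = 1. x_0 = 1, so 9433 is not a witness.
No listed base is a witness for 15841.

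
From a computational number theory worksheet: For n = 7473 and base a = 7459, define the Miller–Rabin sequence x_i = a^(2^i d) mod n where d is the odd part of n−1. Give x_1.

n − 1 = 7472 = 2^4 · 467, so s = 4 and d = 467.
x_0 = 7459^467 mod 7473 = 352.
x_1 = 352^2 mod 7473 = 4336.

4336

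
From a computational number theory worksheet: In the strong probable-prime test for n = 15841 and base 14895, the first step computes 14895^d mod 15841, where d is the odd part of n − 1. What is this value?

n − 1 = 15840 = 2^5 · 495, so s = 5 and d = 495.
Repeated squaring mod 15841: 14895^1 ≡ 14895, 14895^2 ≡ 7820, 14895^4 ≡ 6140, 14895^8 ≡ 13861, 14895^16 ≡ 7673, 14895^32 ≡ 9773, 14895^64 ≡ 6140, 14895^128 ≡ 13861, 14895^256 ≡ 7673.
495 = 256 + 128 + 64 + 32 + 8 + 4 + 2 + 1, so 14895^495 ≡ 7673·13861·6140·9773·13861·6140·7820·14895 ≡ 12802 (mod 15841).

12802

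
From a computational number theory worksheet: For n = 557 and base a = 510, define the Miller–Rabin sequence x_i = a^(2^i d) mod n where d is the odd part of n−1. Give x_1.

556

n − 1 = 556 = 2^2 · 139, so s = 2 and d = 139.
By repeated squaring, 510^139 ≡ 439 (mod 557).
x_0 = 439.
x_1 = 439^2 mod 557 = 556.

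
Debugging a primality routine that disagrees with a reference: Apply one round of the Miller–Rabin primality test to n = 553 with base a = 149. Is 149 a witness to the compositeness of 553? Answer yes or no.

yes

n − 1 = 552 = 2^3 · 69, so s = 3 and d = 69.
By repeated squaring, 149^69 ≡ 491 (mod 553).
x_0 = 149^69 mod 553 = 491.
x_0 is neither 1 nor 552, so continue squaring.
x_1 = 491^2 mod 553 = 526.
x_2 = 526^2 mod 553 = 176.
Reached i = s−1 = 2 without hitting −1: 149 is a Miller–Rabin witness and 553 is composite.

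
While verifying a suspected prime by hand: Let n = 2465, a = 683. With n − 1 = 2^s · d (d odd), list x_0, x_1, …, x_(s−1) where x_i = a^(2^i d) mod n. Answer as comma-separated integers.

n − 1 = 2464 = 2^5 · 77, so s = 5 and d = 77.
x_0 = 683^77 mod 2465 = 233.
x_1 = 233^2 mod 2465 = 59.
x_2 = 59^2 mod 2465 = 1016.
x_3 = 1016^2 mod 2465 = 1886.
x_4 = 1886^2 mod 2465 = 1.

233, 59, 1016, 1886, 1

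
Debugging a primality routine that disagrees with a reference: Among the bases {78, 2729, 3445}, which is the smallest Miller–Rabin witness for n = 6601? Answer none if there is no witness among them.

n − 1 = 6600 = 2^3 · 825, so s = 3 and d = 825.
Base 78: x_0 = 78^825 mod 6601 = 1. x_0 = 1, so 78 is not a witness.
Base 2729: x_0 = 2729^825 mod 6601 = 6600. x_0 = 6600 ≡ −1, so 2729 is not a witness.
Base 3445: x_0 = 3445^825 mod 6601 = 1. x_0 = 1, so 3445 is not a witness.
No listed base is a witness for 6601.

none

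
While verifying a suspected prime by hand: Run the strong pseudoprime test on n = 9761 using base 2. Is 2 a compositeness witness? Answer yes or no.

n − 1 = 9760 = 2^5 · 305, so s = 5 and d = 305.
Repeated squaring mod 9761: 2^1 ≡ 2, 2^2 ≡ 4, 2^4 ≡ 16, 2^8 ≡ 256, 2^16 ≡ 6970, 2^32 ≡ 403, 2^64 ≡ 6233, 2^128 ≡ 1509, 2^256 ≡ 2768.
305 = 256 + 32 + 16 + 1, so 2^305 ≡ 2768·403·6970·2 ≡ 3553 (mod 9761).
x_0 = 2^305 mod 9761 = 3553.
x_0 is neither 1 nor 9760, so continue squaring.
x_1 = 3553^2 mod 9761 = 2836.
x_2 = 2836^2 mod 9761 = 9593.
x_3 = 9593^2 mod 9761 = 8702.
x_4 = 8702^2 mod 9761 = 8727.
Reached i = s−1 = 4 without hitting −1: 2 is a Miller–Rabin witness and 9761 is composite.

yes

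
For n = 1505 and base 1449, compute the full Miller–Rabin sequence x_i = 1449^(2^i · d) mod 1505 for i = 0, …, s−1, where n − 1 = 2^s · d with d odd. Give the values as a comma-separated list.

n − 1 = 1504 = 2^5 · 47, so s = 5 and d = 47.
x_0 = 1449^47 mod 1505 = 399.
x_1 = 399^2 mod 1505 = 1176.
x_2 = 1176^2 mod 1505 = 1386.
x_3 = 1386^2 mod 1505 = 616.
x_4 = 616^2 mod 1505 = 196.

399, 1176, 1386, 616, 196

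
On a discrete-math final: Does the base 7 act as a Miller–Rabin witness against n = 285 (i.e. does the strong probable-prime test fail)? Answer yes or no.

yes

n − 1 = 284 = 2^2 · 71, so s = 2 and d = 71.
Repeated squaring mod 285: 7^1 ≡ 7, 7^2 ≡ 49, 7^4 ≡ 121, 7^8 ≡ 106, 7^16 ≡ 121, 7^32 ≡ 106, 7^64 ≡ 121.
71 = 64 + 4 + 2 + 1, so 7^71 ≡ 121·121·49·7 ≡ 163 (mod 285).
x_0 = 7^71 mod 285 = 163.
x_0 is neither 1 nor 284, so continue squaring.
x_1 = 163^2 mod 285 = 64.
Reached i = s−1 = 1 without hitting −1: 7 is a Miller–Rabin witness and 285 is composite.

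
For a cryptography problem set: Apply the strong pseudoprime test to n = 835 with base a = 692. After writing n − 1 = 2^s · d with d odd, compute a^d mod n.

n − 1 = 834 = 2^1 · 417, so s = 1 and d = 417.
692^417 mod 835 = 242.

242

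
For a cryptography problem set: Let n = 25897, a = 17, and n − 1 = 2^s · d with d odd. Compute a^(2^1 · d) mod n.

4001

n − 1 = 25896 = 2^3 · 3237, so s = 3 and d = 3237.
x_0 = 17^3237 mod 25897 = 19824.
x_1 = 19824^2 mod 25897 = 4001.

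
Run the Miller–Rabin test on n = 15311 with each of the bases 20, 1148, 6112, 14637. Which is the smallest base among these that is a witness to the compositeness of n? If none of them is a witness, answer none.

1148

n − 1 = 15310 = 2^1 · 7655, so s = 1 and d = 7655.
Base 20: x_0 = 20^7655 mod 15311 = 1. x_0 = 1, so 20 is not a witness.
Base 1148: x_0 = 1148^7655 mod 15311 = 9100. x_0 ∉ {1, 15310} and s = 1, so 1148 is a Miller–Rabin witness and 15311 is composite.
Base 6112: x_0 = 6112^7655 mod 15311 = 1355. x_0 ∉ {1, 15310} and s = 1, so 6112 is a Miller–Rabin witness and 15311 is composite.
Base 14637: x_0 = 14637^7655 mod 15311 = 3539. x_0 ∉ {1, 15310} and s = 1, so 14637 is a Miller–Rabin witness and 15311 is composite.
The smallest witness among the given bases is 1148.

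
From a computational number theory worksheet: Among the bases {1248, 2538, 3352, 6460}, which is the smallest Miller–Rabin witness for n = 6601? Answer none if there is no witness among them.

none

n − 1 = 6600 = 2^3 · 825, so s = 3 and d = 825.
Base 1248: x_0 = 1248^825 mod 6601 = 1. x_0 = 1, so 1248 is not a witness.
Base 2538: x_0 = 2538^825 mod 6601 = 1. x_0 = 1, so 2538 is not a witness.
Base 3352: x_0 = 3352^825 mod 6601 = 6600. x_0 = 6600 ≡ −1, so 3352 is not a witness.
Base 6460: x_0 = 6460^825 mod 6601 = 6600. x_0 = 6600 ≡ −1, so 6460 is not a witness.
No listed base is a witness for 6601.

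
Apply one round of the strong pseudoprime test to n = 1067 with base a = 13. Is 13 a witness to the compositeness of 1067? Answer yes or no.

n − 1 = 1066 = 2^1 · 533, so s = 1 and d = 533.
Repeated squaring mod 1067: 13^1 ≡ 13, 13^2 ≡ 169, 13^4 ≡ 819, 13^8 ≡ 685, 13^16 ≡ 812, 13^32 ≡ 1005, 13^64 ≡ 643, 13^128 ≡ 520, 13^256 ≡ 449, 13^512 ≡ 1005.
533 = 512 + 16 + 4 + 1, so 13^533 ≡ 1005·812·819·13 ≡ 217 (mod 1067).
x_0 = 13^533 mod 1067 = 217.
x_0 ∉ {1, 1066} and s = 1, so 13 is a Miller–Rabin witness and 1067 is composite.

yes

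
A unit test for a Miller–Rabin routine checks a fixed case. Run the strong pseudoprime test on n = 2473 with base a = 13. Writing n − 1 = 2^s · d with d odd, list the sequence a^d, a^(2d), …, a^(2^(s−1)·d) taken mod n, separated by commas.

1906, 2472, 1

n − 1 = 2472 = 2^3 · 309, so s = 3 and d = 309.
x_0 = 13^309 mod 2473 = 1906.
x_1 = 1906^2 mod 2473 = 2472.
x_2 = 2472^2 mod 2473 = 1.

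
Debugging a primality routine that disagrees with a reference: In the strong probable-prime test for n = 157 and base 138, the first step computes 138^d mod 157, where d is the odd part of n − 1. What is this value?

156

n − 1 = 156 = 2^2 · 39, so s = 2 and d = 39.
138^39 mod 157 = 156.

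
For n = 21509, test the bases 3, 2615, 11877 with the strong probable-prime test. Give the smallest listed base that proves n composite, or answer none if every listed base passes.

3

n − 1 = 21508 = 2^2 · 5377, so s = 2 and d = 5377.
Base 3: x_0 = 3^5377 mod 21509 = 3182. x_0 is neither 1 nor 21508, so continue squaring. x_1 = 3182^2 mod 21509 = 15894. Reached i = s−1 = 1 without hitting −1: 3 is a Miller–Rabin witness and 21509 is composite.
Base 2615: x_0 = 2615^5377 mod 21509 = 14208. x_0 is neither 1 nor 21508, so continue squaring. x_1 = 14208^2 mod 21509 = 5299. Reached i = s−1 = 1 without hitting −1: 2615 is a Miller–Rabin witness and 21509 is composite.
Base 11877: x_0 = 11877^5377 mod 21509 = 13371. x_0 is neither 1 nor 21508, so continue squaring. x_1 = 13371^2 mod 21509 = 833. Reached i = s−1 = 1 without hitting −1: 11877 is a Miller–Rabin witness and 21509 is composite.
The smallest witness among the given bases is 3.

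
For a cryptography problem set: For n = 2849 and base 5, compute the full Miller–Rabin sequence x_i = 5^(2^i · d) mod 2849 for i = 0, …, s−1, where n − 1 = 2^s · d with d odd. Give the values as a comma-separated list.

2649, 114, 1600, 1598, 900

n − 1 = 2848 = 2^5 · 89, so s = 5 and d = 89.
x_0 = 5^89 mod 2849 = 2649.
x_1 = 2649^2 mod 2849 = 114.
x_2 = 114^2 mod 2849 = 1600.
x_3 = 1600^2 mod 2849 = 1598.
x_4 = 1598^2 mod 2849 = 900.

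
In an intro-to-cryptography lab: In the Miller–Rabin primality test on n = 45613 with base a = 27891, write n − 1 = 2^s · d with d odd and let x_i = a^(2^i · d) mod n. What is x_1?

n − 1 = 45612 = 2^2 · 11403, so s = 2 and d = 11403.
x_0 = 27891^11403 mod 45613 = 3637.
x_1 = 3637^2 mod 45613 = 45612.

45612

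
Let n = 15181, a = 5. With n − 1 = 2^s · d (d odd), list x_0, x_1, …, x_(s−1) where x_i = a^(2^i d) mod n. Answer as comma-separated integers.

n − 1 = 15180 = 2^2 · 3795, so s = 2 and d = 3795.
x_0 = 5^3795 mod 15181 = 3712.
x_1 = 3712^2 mod 15181 = 9777.

3712, 9777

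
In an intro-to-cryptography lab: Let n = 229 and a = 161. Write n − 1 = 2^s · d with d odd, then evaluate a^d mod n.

n − 1 = 228 = 2^2 · 57, so s = 2 and d = 57.
By repeated squaring, 161^57 ≡ 1 (mod 229).

1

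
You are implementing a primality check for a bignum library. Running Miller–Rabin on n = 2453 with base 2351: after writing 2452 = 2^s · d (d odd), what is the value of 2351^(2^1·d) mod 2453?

1356

n − 1 = 2452 = 2^2 · 613, so s = 2 and d = 613.
x_0 = 2351^613 mod 2453 = 1293.
x_1 = 1293^2 mod 2453 = 1356.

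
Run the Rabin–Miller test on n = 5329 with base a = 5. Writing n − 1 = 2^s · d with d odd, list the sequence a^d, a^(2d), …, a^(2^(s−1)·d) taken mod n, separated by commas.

793, 27, 729, 3870

n − 1 = 5328 = 2^4 · 333, so s = 4 and d = 333.
x_0 = 5^333 mod 5329 = 793.
x_1 = 793^2 mod 5329 = 27.
x_2 = 27^2 mod 5329 = 729.
x_3 = 729^2 mod 5329 = 3870.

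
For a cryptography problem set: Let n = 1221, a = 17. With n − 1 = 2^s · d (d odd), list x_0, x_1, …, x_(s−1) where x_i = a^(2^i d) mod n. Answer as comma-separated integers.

n − 1 = 1220 = 2^2 · 305, so s = 2 and d = 305.
x_0 = 17^305 mod 1221 = 494.
x_1 = 494^2 mod 1221 = 1057.

494, 1057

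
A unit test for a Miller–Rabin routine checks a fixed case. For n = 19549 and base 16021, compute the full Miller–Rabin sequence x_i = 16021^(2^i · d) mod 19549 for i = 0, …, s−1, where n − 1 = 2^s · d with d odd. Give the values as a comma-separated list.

6970, 1635

n − 1 = 19548 = 2^2 · 4887, so s = 2 and d = 4887.
x_0 = 16021^4887 mod 19549 = 6970.
x_1 = 6970^2 mod 19549 = 1635.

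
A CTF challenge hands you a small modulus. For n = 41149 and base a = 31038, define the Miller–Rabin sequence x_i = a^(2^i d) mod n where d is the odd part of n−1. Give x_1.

1

n − 1 = 41148 = 2^2 · 10287, so s = 2 and d = 10287.
Repeated squaring mod 41149: 31038^1 ≡ 31038, 31038^2 ≡ 18205, 31038^4 ≡ 7979, 31038^8 ≡ 6938, 31038^16 ≡ 32663, 31038^32 ≡ 1446, 31038^64 ≡ 33466, 31038^128 ≡ 20823, 31038^256 ≡ 10316, 31038^512 ≡ 8542, 31038^1024 ≡ 8587, 31038^2048 ≡ 38710, 31038^4096 ≡ 23265, 31038^8192 ≡ 27428.
10287 = 8192 + 2048 + 32 + 8 + 4 + 2 + 1, so 31038^10287 ≡ 27428·38710·1446·6938·7979·18205·31038 ≡ 41148 (mod 41149).
x_0 = 41148.
x_1 = 41148^2 mod 41149 = 1.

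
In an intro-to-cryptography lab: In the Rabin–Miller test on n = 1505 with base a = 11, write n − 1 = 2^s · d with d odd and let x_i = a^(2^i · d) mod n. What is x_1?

n − 1 = 1504 = 2^5 · 47, so s = 5 and d = 47.
By repeated squaring, 11^47 ≡ 16 (mod 1505).
x_0 = 16.
x_1 = 16^2 mod 1505 = 256.

256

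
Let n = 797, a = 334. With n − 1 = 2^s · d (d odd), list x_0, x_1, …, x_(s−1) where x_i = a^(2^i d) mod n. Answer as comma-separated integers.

n − 1 = 796 = 2^2 · 199, so s = 2 and d = 199.
x_0 = 334^199 mod 797 = 1.
x_1 = 1^2 mod 797 = 1.

1, 1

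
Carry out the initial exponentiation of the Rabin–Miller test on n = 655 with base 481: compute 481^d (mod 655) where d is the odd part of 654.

116

n − 1 = 654 = 2^1 · 327, so s = 1 and d = 327.
481^327 mod 655 = 116.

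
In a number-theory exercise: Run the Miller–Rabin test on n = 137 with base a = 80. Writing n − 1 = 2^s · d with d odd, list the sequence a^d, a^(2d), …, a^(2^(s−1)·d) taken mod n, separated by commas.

n − 1 = 136 = 2^3 · 17, so s = 3 and d = 17.
x_0 = 80^17 mod 137 = 96.
x_1 = 96^2 mod 137 = 37.
x_2 = 37^2 mod 137 = 136.

96, 37, 136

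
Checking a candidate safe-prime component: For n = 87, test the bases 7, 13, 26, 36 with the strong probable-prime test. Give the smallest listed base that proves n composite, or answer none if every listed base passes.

7

n − 1 = 86 = 2^1 · 43, so s = 1 and d = 43.
Base 7: x_0 = 7^43 mod 87 = 7. x_0 ∉ {1, 86} and s = 1, so 7 is a Miller–Rabin witness and 87 is composite.
Base 13: x_0 = 13^43 mod 87 = 13. x_0 ∉ {1, 86} and s = 1, so 13 is a Miller–Rabin witness and 87 is composite.
Base 26: x_0 = 26^43 mod 87 = 32. x_0 ∉ {1, 86} and s = 1, so 26 is a Miller–Rabin witness and 87 is composite.
Base 36: x_0 = 36^43 mod 87 = 36. x_0 ∉ {1, 86} and s = 1, so 36 is a Miller–Rabin witness and 87 is composite.
The smallest witness among the given bases is 7.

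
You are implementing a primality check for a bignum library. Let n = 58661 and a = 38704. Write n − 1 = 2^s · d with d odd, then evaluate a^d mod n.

58660

n − 1 = 58660 = 2^2 · 14665, so s = 2 and d = 14665.
38704^14665 mod 58661 = 58660.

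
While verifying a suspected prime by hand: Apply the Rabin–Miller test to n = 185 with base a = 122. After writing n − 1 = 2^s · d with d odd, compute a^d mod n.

n − 1 = 184 = 2^3 · 23, so s = 3 and d = 23.
Repeated squaring mod 185: 122^1 ≡ 122, 122^2 ≡ 84, 122^4 ≡ 26, 122^8 ≡ 121, 122^16 ≡ 26.
23 = 16 + 4 + 2 + 1, so 122^23 ≡ 26·26·84·122 ≡ 138 (mod 185).

138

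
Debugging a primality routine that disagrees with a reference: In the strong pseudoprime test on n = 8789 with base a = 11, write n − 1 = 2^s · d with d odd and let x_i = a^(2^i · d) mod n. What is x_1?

n − 1 = 8788 = 2^2 · 2197, so s = 2 and d = 2197.
Repeated squaring mod 8789: 11^1 ≡ 11, 11^2 ≡ 121, 11^4 ≡ 5852, 11^8 ≡ 3960, 11^16 ≡ 2024, 11^32 ≡ 902, 11^64 ≡ 5016, 11^128 ≡ 6138, 11^256 ≡ 5390, 11^512 ≡ 4455, 11^1024 ≡ 1463, 11^2048 ≡ 4642.
2197 = 2048 + 128 + 16 + 4 + 1, so 11^2197 ≡ 4642·6138·2024·5852·11 ≡ 605 (mod 8789).
x_0 = 605.
x_1 = 605^2 mod 8789 = 5676.

5676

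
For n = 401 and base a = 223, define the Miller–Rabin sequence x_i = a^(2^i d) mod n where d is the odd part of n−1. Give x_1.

1

n − 1 = 400 = 2^4 · 25, so s = 4 and d = 25.
x_0 = 223^25 mod 401 = 400.
x_1 = 400^2 mod 401 = 1.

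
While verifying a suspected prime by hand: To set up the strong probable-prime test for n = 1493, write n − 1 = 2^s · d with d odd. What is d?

373

Halving: 1492 → 746 → 373; 373 is odd.
So 1492 = 2^2 · 373.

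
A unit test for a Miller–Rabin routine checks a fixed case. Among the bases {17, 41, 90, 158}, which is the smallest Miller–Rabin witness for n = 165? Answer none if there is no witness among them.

n − 1 = 164 = 2^2 · 41, so s = 2 and d = 41.
Base 17: x_0 = 17^41 mod 165 = 17. x_0 is neither 1 nor 164, so continue squaring. x_1 = 17^2 mod 165 = 124. Reached i = s−1 = 1 without hitting −1: 17 is a Miller–Rabin witness and 165 is composite.
Base 41: x_0 = 41^41 mod 165 = 41. x_0 is neither 1 nor 164, so continue squaring. x_1 = 41^2 mod 165 = 31. Reached i = s−1 = 1 without hitting −1: 41 is a Miller–Rabin witness and 165 is composite.
Base 90: x_0 = 90^41 mod 165 = 90. x_0 is neither 1 nor 164, so continue squaring. x_1 = 90^2 mod 165 = 15. Reached i = s−1 = 1 without hitting −1: 90 is a Miller–Rabin witness and 165 is composite.
Base 158: x_0 = 158^41 mod 165 = 158. x_0 is neither 1 nor 164, so continue squaring. x_1 = 158^2 mod 165 = 49. Reached i = s−1 = 1 without hitting −1: 158 is a Miller–Rabin witness and 165 is composite.
The smallest witness among the given bases is 17.

17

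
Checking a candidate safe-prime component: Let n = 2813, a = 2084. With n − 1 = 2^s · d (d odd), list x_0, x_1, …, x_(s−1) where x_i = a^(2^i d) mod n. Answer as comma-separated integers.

2198, 1283

n − 1 = 2812 = 2^2 · 703, so s = 2 and d = 703.
x_0 = 2084^703 mod 2813 = 2198.
x_1 = 2198^2 mod 2813 = 1283.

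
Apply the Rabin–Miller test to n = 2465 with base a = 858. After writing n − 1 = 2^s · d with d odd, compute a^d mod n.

n − 1 = 2464 = 2^5 · 77, so s = 5 and d = 77.
858^77 mod 2465 = 1148.

1148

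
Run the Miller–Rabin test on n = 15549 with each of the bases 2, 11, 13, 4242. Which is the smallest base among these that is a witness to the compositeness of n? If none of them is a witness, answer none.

2

n − 1 = 15548 = 2^2 · 3887, so s = 2 and d = 3887.
Base 2: x_0 = 2^3887 mod 15549 = 1424. x_0 is neither 1 nor 15548, so continue squaring. x_1 = 1424^2 mod 15549 = 6406. Reached i = s−1 = 1 without hitting −1: 2 is a Miller–Rabin witness and 15549 is composite.
Base 11: x_0 = 11^3887 mod 15549 = 2648. x_0 is neither 1 nor 15548, so continue squaring. x_1 = 2648^2 mod 15549 = 14854. Reached i = s−1 = 1 without hitting −1: 11 is a Miller–Rabin witness and 15549 is composite.
Base 13: x_0 = 13^3887 mod 15549 = 7783. x_0 is neither 1 nor 15548, so continue squaring. x_1 = 7783^2 mod 15549 = 11734. Reached i = s−1 = 1 without hitting −1: 13 is a Miller–Rabin witness and 15549 is composite.
Base 4242: x_0 = 4242^3887 mod 15549 = 11817. x_0 is neither 1 nor 15548, so continue squaring. x_1 = 11817^2 mod 15549 = 11469. Reached i = s−1 = 1 without hitting −1: 4242 is a Miller–Rabin witness and 15549 is composite.
The smallest witness among the given bases is 2.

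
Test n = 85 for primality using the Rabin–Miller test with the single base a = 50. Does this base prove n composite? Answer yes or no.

yes

n − 1 = 84 = 2^2 · 21, so s = 2 and d = 21.
x_0 = 50^21 mod 85 = 50.
x_0 is neither 1 nor 84, so continue squaring.
x_1 = 50^2 mod 85 = 35.
Reached i = s−1 = 1 without hitting −1: 50 is a Miller–Rabin witness and 85 is composite.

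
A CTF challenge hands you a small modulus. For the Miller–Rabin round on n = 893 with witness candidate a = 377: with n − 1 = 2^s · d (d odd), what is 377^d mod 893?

283

n − 1 = 892 = 2^2 · 223, so s = 2 and d = 223.
377^223 mod 893 = 283.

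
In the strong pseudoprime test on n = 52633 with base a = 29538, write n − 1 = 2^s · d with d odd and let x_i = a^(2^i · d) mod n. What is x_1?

41098

n − 1 = 52632 = 2^3 · 6579, so s = 3 and d = 6579.
x_0 = 29538^6579 mod 52633 = 3604.
x_1 = 3604^2 mod 52633 = 41098.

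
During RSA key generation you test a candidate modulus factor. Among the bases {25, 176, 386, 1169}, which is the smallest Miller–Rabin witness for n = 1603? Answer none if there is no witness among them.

n − 1 = 1602 = 2^1 · 801, so s = 1 and d = 801.
Base 25: x_0 = 25^801 mod 1603 = 1198. x_0 ∉ {1, 1602} and s = 1, so 25 is a Miller–Rabin witness and 1603 is composite.
Base 176: x_0 = 176^801 mod 1603 = 1576. x_0 ∉ {1, 1602} and s = 1, so 176 is a Miller–Rabin witness and 1603 is composite.
Base 386: x_0 = 386^801 mod 1603 = 1352. x_0 ∉ {1, 1602} and s = 1, so 386 is a Miller–Rabin witness and 1603 is composite.
Base 1169: x_0 = 1169^801 mod 1603 = 1519. x_0 ∉ {1, 1602} and s = 1, so 1169 is a Miller–Rabin witness and 1603 is composite.
The smallest witness among the given bases is 25.

25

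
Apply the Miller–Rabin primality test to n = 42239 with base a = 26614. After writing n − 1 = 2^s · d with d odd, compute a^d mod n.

n − 1 = 42238 = 2^1 · 21119, so s = 1 and d = 21119.
26614^21119 mod 42239 = 42238.

42238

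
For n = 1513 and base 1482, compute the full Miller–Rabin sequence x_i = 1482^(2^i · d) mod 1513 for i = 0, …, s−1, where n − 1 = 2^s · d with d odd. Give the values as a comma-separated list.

n − 1 = 1512 = 2^3 · 189, so s = 3 and d = 189.
x_0 = 1482^189 mod 1513 = 318.
x_1 = 318^2 mod 1513 = 1266.
x_2 = 1266^2 mod 1513 = 489.

318, 1266, 489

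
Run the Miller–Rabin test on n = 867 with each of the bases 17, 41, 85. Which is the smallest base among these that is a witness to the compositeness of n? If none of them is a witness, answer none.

n − 1 = 866 = 2^1 · 433, so s = 1 and d = 433.
Base 17: x_0 = 17^433 mod 867 = 578. x_0 ∉ {1, 866} and s = 1, so 17 is a Miller–Rabin witness and 867 is composite.
Base 41: x_0 = 41^433 mod 867 = 92. x_0 ∉ {1, 866} and s = 1, so 41 is a Miller–Rabin witness and 867 is composite.
Base 85: x_0 = 85^433 mod 867 = 289. x_0 ∉ {1, 866} and s = 1, so 85 is a Miller–Rabin witness and 867 is composite.
The smallest witness among the given bases is 17.

17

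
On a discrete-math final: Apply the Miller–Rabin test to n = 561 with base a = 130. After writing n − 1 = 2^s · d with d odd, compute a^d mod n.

n − 1 = 560 = 2^4 · 35, so s = 4 and d = 35.
Repeated squaring mod 561: 130^1 ≡ 130, 130^2 ≡ 70, 130^4 ≡ 412, 130^8 ≡ 322, 130^16 ≡ 460, 130^32 ≡ 103.
35 = 32 + 2 + 1, so 130^35 ≡ 103·70·130 ≡ 430 (mod 561).

430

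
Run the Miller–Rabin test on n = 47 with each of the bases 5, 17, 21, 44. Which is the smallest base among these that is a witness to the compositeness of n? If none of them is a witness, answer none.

n − 1 = 46 = 2^1 · 23, so s = 1 and d = 23.
Base 5: x_0 = 5^23 mod 47 = 46. x_0 = 46 ≡ −1, so 5 is not a witness.
Base 17: x_0 = 17^23 mod 47 = 1. x_0 = 1, so 17 is not a witness.
Base 21: x_0 = 21^23 mod 47 = 1. x_0 = 1, so 21 is not a witness.
Base 44: x_0 = 44^23 mod 47 = 46. x_0 = 46 ≡ −1, so 44 is not a witness.
No listed base is a witness for 47.

none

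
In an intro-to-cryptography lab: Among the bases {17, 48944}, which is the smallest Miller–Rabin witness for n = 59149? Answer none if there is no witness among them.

n − 1 = 59148 = 2^2 · 14787, so s = 2 and d = 14787.
Base 17: x_0 = 17^14787 mod 59149 = 41380. x_0 is neither 1 nor 59148, so continue squaring. x_1 = 41380^2 mod 59149 = 59148. x_1 ≡ −1, so 17 is not a witness.
Base 48944: x_0 = 48944^14787 mod 59149 = 1. x_0 = 1, so 48944 is not a witness.
No listed base is a witness for 59149.

none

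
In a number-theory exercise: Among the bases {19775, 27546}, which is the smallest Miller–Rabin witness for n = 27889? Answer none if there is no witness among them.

n − 1 = 27888 = 2^4 · 1743, so s = 4 and d = 1743.
Base 19775: x_0 = 19775^1743 mod 27889 = 27888. x_0 = 27888 ≡ −1, so 19775 is not a witness.
Base 27546: x_0 = 27546^1743 mod 27889 = 25717. x_0 is neither 1 nor 27888, so continue squaring. x_1 = 25717^2 mod 27889 = 4343. x_2 = 4343^2 mod 27889 = 8685. x_3 = 8685^2 mod 27889 = 17369. Reached i = s−1 = 3 without hitting −1: 27546 is a Miller–Rabin witness and 27889 is composite.
The smallest witness among the given bases is 27546.

27546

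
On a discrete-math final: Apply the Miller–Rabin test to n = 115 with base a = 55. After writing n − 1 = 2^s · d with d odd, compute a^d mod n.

n − 1 = 114 = 2^1 · 57, so s = 1 and d = 57.
55^57 mod 115 = 35.

35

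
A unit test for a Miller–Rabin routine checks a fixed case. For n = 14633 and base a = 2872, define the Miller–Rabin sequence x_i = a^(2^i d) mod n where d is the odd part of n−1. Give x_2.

n − 1 = 14632 = 2^3 · 1829, so s = 3 and d = 1829.
x_0 = 2872^1829 mod 14633 = 5819.
x_1 = 5819^2 mod 14633 = 14632.
x_2 = 14632^2 mod 14633 = 1.

1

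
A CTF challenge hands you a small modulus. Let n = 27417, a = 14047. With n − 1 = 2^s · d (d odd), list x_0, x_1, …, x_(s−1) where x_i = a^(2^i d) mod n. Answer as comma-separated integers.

4075, 18340, 3844

n − 1 = 27416 = 2^3 · 3427, so s = 3 and d = 3427.
x_0 = 14047^3427 mod 27417 = 4075.
x_1 = 4075^2 mod 27417 = 18340.
x_2 = 18340^2 mod 27417 = 3844.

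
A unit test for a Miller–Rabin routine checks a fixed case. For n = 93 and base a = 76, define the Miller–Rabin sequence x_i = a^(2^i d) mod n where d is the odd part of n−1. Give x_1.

76

n − 1 = 92 = 2^2 · 23, so s = 2 and d = 23.
x_0 = 76^23 mod 93 = 49.
x_1 = 49^2 mod 93 = 76.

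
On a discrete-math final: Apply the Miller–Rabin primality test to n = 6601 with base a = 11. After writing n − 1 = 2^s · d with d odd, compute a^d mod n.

3564

n − 1 = 6600 = 2^3 · 825, so s = 3 and d = 825.
11^825 mod 6601 = 3564.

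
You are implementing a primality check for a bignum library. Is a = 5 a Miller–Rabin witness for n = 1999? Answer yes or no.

n − 1 = 1998 = 2^1 · 999, so s = 1 and d = 999.
By repeated squaring, 5^999 ≡ 1 (mod 1999).
x_0 = 5^999 mod 1999 = 1.
x_0 = 1, so 5 is not a witness.

no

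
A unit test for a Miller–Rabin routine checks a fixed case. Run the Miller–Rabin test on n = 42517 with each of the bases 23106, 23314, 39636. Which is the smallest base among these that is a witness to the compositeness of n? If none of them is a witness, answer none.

23106

n − 1 = 42516 = 2^2 · 10629, so s = 2 and d = 10629.
Base 23106: x_0 = 23106^10629 mod 42517 = 16835. x_0 is neither 1 nor 42516, so continue squaring. x_1 = 16835^2 mod 42517 = 41420. Reached i = s−1 = 1 without hitting −1: 23106 is a Miller–Rabin witness and 42517 is composite.
Base 23314: x_0 = 23314^10629 mod 42517 = 35694. x_0 is neither 1 nor 42516, so continue squaring. x_1 = 35694^2 mod 42517 = 39731. Reached i = s−1 = 1 without hitting −1: 23314 is a Miller–Rabin witness and 42517 is composite.
Base 39636: x_0 = 39636^10629 mod 42517 = 6162. x_0 is neither 1 nor 42516, so continue squaring. x_1 = 6162^2 mod 42517 = 2563. Reached i = s−1 = 1 without hitting −1: 39636 is a Miller–Rabin witness and 42517 is composite.
The smallest witness among the given bases is 23106.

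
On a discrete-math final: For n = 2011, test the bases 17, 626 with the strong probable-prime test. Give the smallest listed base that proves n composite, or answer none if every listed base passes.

n − 1 = 2010 = 2^1 · 1005, so s = 1 and d = 1005.
Base 17: x_0 = 17^1005 mod 2011 = 2010. x_0 = 2010 ≡ −1, so 17 is not a witness.
Base 626: x_0 = 626^1005 mod 2011 = 1. x_0 = 1, so 626 is not a witness.
No listed base is a witness for 2011.

none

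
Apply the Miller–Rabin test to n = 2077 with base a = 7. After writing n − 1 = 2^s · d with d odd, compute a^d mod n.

n − 1 = 2076 = 2^2 · 519, so s = 2 and d = 519.
7^519 mod 2077 = 1527.

1527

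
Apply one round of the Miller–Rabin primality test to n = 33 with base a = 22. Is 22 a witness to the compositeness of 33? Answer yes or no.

yes

n − 1 = 32 = 2^5 · 1, so s = 5 and d = 1.
x_0 = 22^1 mod 33 = 22.
x_0 is neither 1 nor 32, so continue squaring.
x_1 = 22^2 mod 33 = 22.
x_2 = 22^2 mod 33 = 22.
x_3 = 22^2 mod 33 = 22.
x_4 = 22^2 mod 33 = 22.
Reached i = s−1 = 4 without hitting −1: 22 is a Miller–Rabin witness and 33 is composite.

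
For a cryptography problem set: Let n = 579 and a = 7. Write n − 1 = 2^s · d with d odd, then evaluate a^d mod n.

n − 1 = 578 = 2^1 · 289, so s = 1 and d = 289.
By repeated squaring, 7^289 ≡ 7 (mod 579).

7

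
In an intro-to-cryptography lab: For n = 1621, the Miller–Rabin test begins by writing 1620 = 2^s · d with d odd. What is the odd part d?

Halving: 1620 → 810 → 405; 405 is odd.
So 1620 = 2^2 · 405.

405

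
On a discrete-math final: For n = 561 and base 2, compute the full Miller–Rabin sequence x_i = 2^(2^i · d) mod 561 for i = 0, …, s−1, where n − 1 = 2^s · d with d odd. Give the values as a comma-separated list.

263, 166, 67, 1

n − 1 = 560 = 2^4 · 35, so s = 4 and d = 35.
x_0 = 2^35 mod 561 = 263.
x_1 = 263^2 mod 561 = 166.
x_2 = 166^2 mod 561 = 67.
x_3 = 67^2 mod 561 = 1.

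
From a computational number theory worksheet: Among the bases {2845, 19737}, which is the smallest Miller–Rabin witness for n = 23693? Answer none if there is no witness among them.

n − 1 = 23692 = 2^2 · 5923, so s = 2 and d = 5923.
Base 2845: x_0 = 2845^5923 mod 23693 = 20819. x_0 is neither 1 nor 23692, so continue squaring. x_1 = 20819^2 mod 23693 = 14712. Reached i = s−1 = 1 without hitting −1: 2845 is a Miller–Rabin witness and 23693 is composite.
Base 19737: x_0 = 19737^5923 mod 23693 = 18920. x_0 is neither 1 nor 23692, so continue squaring. x_1 = 18920^2 mod 23693 = 12556. Reached i = s−1 = 1 without hitting −1: 19737 is a Miller–Rabin witness and 23693 is composite.
The smallest witness among the given bases is 2845.

2845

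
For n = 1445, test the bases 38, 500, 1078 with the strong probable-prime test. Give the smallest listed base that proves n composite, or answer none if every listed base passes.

n − 1 = 1444 = 2^2 · 361, so s = 2 and d = 361.
Base 38: x_0 = 38^361 mod 1445 = 38. x_0 is neither 1 nor 1444, so continue squaring. x_1 = 38^2 mod 1445 = 1444. x_1 ≡ −1, so 38 is not a witness.
Base 500: x_0 = 500^361 mod 1445 = 1115. x_0 is neither 1 nor 1444, so continue squaring. x_1 = 1115^2 mod 1445 = 525. Reached i = s−1 = 1 without hitting −1: 500 is a Miller–Rabin witness and 1445 is composite.
Base 1078: x_0 = 1078^361 mod 1445 = 248. x_0 is neither 1 nor 1444, so continue squaring. x_1 = 248^2 mod 1445 = 814. Reached i = s−1 = 1 without hitting −1: 1078 is a Miller–Rabin witness and 1445 is composite.
The smallest witness among the given bases is 500.

500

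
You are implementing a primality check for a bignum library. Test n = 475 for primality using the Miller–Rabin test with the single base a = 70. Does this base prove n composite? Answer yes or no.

yes

n − 1 = 474 = 2^1 · 237, so s = 1 and d = 237.
x_0 = 70^237 mod 475 = 50.
x_0 ∉ {1, 474} and s = 1, so 70 is a Miller–Rabin witness and 475 is composite.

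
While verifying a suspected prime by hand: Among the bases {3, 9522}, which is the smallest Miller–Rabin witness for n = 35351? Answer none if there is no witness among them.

3

n − 1 = 35350 = 2^1 · 17675, so s = 1 and d = 17675.
Base 3: x_0 = 3^17675 mod 35351 = 15382. x_0 ∉ {1, 35350} and s = 1, so 3 is a Miller–Rabin witness and 35351 is composite.
Base 9522: x_0 = 9522^17675 mod 35351 = 20056. x_0 ∉ {1, 35350} and s = 1, so 9522 is a Miller–Rabin witness and 35351 is composite.
The smallest witness among the given bases is 3.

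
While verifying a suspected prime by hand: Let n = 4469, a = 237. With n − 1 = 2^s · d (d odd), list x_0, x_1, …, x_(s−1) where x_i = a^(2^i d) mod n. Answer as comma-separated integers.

237, 2541

n − 1 = 4468 = 2^2 · 1117, so s = 2 and d = 1117.
x_0 = 237^1117 mod 4469 = 237.
x_1 = 237^2 mod 4469 = 2541.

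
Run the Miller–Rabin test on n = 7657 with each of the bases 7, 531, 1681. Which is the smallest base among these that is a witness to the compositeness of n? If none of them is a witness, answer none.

7

n − 1 = 7656 = 2^3 · 957, so s = 3 and d = 957.
Base 7: x_0 = 7^957 mod 7657 = 6898. x_0 is neither 1 nor 7656, so continue squaring. x_1 = 6898^2 mod 7657 = 1806. x_2 = 1806^2 mod 7657 = 7411. Reached i = s−1 = 2 without hitting −1: 7 is a Miller–Rabin witness and 7657 is composite.
Base 531: x_0 = 531^957 mod 7657 = 2868. x_0 is neither 1 nor 7656, so continue squaring. x_1 = 2868^2 mod 7657 = 1806. x_2 = 1806^2 mod 7657 = 7411. Reached i = s−1 = 2 without hitting −1: 531 is a Miller–Rabin witness and 7657 is composite.
Base 1681: x_0 = 1681^957 mod 7657 = 4263. x_0 is neither 1 nor 7656, so continue squaring. x_1 = 4263^2 mod 7657 = 3108. x_2 = 3108^2 mod 7657 = 4187. Reached i = s−1 = 2 without hitting −1: 1681 is a Miller–Rabin witness and 7657 is composite.
The smallest witness among the given bases is 7.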